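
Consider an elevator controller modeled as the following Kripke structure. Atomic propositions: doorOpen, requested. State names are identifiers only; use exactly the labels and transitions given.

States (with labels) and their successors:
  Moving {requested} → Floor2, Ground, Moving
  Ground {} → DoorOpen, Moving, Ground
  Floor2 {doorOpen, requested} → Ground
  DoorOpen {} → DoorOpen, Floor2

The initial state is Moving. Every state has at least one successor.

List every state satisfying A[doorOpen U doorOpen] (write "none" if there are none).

States satisfying doorOpen: {Floor2}.
States satisfying A[doorOpen U doorOpen]: {Floor2}.

{Floor2}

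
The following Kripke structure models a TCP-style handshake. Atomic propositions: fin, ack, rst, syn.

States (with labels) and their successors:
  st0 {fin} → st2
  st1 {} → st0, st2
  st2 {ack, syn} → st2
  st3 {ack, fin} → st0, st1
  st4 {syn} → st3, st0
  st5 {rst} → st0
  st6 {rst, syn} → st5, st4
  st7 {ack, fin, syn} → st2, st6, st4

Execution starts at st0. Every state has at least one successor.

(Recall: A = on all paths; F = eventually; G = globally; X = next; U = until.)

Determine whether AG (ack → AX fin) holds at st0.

States satisfying ack → AX fin: {st0, st1, st4, st5, st6}.
States satisfying AG (ack → AX fin): ∅.
st2 is reachable from st0 and violates ack → AX fin, so AG fails at st0.
st0 ∉ Sat(AG (ack → AX fin)).

No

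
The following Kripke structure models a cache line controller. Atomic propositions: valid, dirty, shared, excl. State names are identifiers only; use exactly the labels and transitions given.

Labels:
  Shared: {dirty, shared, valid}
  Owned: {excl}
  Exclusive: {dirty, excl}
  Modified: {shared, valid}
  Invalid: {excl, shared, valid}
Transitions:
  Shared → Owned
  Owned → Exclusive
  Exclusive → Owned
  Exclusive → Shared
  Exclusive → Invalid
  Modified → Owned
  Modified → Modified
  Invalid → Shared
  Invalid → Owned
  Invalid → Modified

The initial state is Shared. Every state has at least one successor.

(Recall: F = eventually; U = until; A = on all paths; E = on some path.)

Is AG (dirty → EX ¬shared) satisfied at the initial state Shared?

States satisfying dirty → EX ¬shared: {Shared, Owned, Exclusive, Modified, Invalid}.
States satisfying AG (dirty → EX ¬shared): {Shared, Owned, Exclusive, Modified, Invalid}.
Every state reachable from Shared satisfies dirty → EX ¬shared.
Shared ∈ Sat(AG (dirty → EX ¬shared)).

Satisfied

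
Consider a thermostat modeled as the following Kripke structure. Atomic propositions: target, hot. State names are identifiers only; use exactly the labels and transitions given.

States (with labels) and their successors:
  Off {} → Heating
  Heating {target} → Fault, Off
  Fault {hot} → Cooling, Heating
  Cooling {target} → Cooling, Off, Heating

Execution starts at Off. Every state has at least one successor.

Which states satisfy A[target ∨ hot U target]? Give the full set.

{Heating, Fault, Cooling}

States satisfying target ∨ hot: {Heating, Fault, Cooling}.
States satisfying target: {Heating, Cooling}.
States satisfying A[target ∨ hot U target]: {Heating, Fault, Cooling}.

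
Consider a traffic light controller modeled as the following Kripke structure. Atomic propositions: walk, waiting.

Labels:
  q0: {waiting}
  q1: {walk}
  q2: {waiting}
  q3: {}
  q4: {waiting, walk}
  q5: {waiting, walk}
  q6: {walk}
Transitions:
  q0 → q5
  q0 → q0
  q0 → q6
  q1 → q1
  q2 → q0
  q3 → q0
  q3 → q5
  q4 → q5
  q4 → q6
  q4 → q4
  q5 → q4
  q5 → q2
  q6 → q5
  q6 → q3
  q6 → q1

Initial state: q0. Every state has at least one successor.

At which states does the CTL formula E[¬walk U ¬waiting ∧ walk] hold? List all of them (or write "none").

{q0, q1, q2, q3, q6}

States satisfying ¬walk: {q0, q2, q3}.
States satisfying ¬waiting ∧ walk: {q1, q6}.
States satisfying E[¬walk U ¬waiting ∧ walk]: {q0, q1, q2, q3, q6}.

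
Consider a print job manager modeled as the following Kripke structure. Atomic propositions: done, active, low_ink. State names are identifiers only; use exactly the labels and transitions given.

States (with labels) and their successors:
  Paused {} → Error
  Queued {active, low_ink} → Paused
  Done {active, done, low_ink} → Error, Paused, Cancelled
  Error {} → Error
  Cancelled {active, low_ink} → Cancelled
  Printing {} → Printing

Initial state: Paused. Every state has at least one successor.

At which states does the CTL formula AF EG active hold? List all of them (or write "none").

{Done, Cancelled}

States satisfying EG active: {Done, Cancelled}.
States satisfying AF EG active: {Done, Cancelled}.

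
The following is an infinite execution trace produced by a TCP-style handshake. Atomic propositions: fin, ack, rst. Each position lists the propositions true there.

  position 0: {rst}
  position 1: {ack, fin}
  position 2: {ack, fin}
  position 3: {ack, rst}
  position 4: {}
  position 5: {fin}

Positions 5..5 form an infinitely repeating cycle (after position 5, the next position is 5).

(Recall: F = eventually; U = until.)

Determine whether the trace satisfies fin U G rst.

Violated

Walking from position 0: at position 0, G rst has not yet held and fin fails, so fin U G rst is false.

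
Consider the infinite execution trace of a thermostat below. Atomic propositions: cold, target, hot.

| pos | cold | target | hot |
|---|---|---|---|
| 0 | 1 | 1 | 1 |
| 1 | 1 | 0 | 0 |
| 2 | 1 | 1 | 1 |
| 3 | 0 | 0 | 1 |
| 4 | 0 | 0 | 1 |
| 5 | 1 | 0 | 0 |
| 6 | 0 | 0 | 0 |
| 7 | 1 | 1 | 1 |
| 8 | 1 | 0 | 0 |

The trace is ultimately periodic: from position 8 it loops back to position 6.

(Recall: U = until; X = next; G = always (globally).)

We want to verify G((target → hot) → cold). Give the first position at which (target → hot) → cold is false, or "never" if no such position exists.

Check (target → hot) → cold at each position in order: 0 ✓, 1 ✓, 2 ✓.
At position 3 the labels are {hot}, so (target → hot) → cold is false there. This is the first violation.

3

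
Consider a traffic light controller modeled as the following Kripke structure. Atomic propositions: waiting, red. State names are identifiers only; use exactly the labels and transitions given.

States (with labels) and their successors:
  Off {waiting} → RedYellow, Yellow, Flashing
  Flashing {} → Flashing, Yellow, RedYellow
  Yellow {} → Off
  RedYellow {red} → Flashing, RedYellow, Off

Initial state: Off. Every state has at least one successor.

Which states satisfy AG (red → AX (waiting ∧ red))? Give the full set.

States satisfying red → AX (waiting ∧ red): {Off, Flashing, Yellow}.
States satisfying AG (red → AX (waiting ∧ red)): ∅.

none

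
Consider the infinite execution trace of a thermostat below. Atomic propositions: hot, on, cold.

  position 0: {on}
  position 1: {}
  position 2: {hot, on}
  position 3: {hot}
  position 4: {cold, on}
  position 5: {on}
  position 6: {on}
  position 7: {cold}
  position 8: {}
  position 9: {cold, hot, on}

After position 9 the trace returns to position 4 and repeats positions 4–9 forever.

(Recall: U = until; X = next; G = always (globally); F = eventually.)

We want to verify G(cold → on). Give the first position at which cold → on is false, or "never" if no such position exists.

Check cold → on at each position in order: 0 ✓, 1 ✓, 2 ✓, 3 ✓, 4 ✓, 5 ✓, 6 ✓.
At position 7 the labels are {cold}, so cold → on is false there. This is the first violation.

7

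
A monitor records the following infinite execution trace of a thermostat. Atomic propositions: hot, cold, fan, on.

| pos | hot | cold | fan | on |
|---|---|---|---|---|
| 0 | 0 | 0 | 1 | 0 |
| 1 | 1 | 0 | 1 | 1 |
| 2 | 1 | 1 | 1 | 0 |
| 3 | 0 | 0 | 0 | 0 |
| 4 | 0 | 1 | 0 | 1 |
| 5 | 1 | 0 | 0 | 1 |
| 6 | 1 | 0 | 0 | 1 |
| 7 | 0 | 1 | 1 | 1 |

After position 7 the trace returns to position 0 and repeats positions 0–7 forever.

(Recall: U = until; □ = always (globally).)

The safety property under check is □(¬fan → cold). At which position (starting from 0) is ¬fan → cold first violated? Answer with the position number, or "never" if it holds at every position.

3

Check ¬fan → cold at each position in order: 0 ✓, 1 ✓, 2 ✓.
At position 3 the labels are {}, so ¬fan → cold is false there. This is the first violation.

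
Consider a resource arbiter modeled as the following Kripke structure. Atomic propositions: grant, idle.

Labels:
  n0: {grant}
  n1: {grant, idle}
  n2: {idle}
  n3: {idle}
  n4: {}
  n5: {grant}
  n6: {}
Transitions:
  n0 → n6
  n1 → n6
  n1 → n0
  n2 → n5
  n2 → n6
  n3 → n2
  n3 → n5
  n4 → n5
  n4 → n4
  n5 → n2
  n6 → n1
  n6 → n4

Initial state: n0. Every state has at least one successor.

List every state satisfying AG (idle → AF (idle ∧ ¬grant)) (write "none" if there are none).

States satisfying idle → AF (idle ∧ ¬grant): {n0, n2, n3, n4, n5, n6}.
States satisfying AG (idle → AF (idle ∧ ¬grant)): ∅.

none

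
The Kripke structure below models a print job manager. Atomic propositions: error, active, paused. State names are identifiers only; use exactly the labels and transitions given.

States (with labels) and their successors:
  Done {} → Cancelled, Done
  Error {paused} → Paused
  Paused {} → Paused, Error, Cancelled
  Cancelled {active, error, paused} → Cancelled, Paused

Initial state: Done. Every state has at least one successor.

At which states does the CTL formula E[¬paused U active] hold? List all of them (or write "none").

States satisfying ¬paused: {Done, Paused}.
States satisfying active: {Cancelled}.
States satisfying E[¬paused U active]: {Done, Paused, Cancelled}.

{Done, Paused, Cancelled}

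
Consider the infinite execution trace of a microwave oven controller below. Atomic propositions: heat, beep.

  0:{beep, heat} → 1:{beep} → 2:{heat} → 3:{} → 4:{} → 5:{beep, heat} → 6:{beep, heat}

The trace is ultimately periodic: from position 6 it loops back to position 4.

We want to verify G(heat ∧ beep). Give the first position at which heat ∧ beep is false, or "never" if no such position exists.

Check heat ∧ beep at each position in order: 0 ✓.
At position 1 the labels are {beep}, so heat ∧ beep is false there. This is the first violation.

1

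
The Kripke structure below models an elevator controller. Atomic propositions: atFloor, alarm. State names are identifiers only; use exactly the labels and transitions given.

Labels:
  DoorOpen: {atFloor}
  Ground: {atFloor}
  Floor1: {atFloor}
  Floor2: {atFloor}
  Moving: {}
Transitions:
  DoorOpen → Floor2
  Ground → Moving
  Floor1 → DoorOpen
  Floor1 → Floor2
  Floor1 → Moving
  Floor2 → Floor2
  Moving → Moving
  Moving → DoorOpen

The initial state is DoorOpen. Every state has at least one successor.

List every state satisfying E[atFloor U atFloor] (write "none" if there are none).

{DoorOpen, Ground, Floor1, Floor2}

States satisfying atFloor: {DoorOpen, Ground, Floor1, Floor2}.
States satisfying E[atFloor U atFloor]: {DoorOpen, Ground, Floor1, Floor2}.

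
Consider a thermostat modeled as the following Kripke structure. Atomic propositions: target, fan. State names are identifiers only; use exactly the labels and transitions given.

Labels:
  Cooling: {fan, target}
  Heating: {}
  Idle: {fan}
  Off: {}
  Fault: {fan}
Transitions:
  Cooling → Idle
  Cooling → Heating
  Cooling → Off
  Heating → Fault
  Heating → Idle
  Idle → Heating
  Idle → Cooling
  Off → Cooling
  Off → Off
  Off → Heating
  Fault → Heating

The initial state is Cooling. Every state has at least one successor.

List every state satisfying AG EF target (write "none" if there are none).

{Cooling, Heating, Idle, Off, Fault}

States satisfying EF target: {Cooling, Heating, Idle, Off, Fault}.
States satisfying AG EF target: {Cooling, Heating, Idle, Off, Fault}.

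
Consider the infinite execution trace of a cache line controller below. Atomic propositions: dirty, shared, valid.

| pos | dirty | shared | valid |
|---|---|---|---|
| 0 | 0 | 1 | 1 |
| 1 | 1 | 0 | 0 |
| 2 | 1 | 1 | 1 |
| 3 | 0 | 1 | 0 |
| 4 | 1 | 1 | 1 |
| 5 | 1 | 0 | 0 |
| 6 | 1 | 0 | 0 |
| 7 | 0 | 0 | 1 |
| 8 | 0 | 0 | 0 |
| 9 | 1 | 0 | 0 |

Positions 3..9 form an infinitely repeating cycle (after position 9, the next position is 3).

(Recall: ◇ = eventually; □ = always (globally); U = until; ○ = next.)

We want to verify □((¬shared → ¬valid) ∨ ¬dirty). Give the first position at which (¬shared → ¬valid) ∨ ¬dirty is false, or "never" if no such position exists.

never

(¬shared → ¬valid) ∨ ¬dirty holds at every position 0..9, and those are all the positions the trace ever visits, so the invariant □((¬shared → ¬valid) ∨ ¬dirty) is never violated.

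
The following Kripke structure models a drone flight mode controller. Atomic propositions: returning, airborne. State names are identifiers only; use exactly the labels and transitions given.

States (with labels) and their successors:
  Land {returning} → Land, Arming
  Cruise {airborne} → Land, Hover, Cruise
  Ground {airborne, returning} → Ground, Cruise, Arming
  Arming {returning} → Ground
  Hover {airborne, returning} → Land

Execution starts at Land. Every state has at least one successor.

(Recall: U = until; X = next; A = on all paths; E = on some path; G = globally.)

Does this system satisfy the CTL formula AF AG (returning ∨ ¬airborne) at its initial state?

No

States satisfying AG (returning ∨ ¬airborne): ∅.
States satisfying AF AG (returning ∨ ¬airborne): ∅.
There is a path from Land along which AG (returning ∨ ¬airborne) never holds.
Land ∉ Sat(AF AG (returning ∨ ¬airborne)).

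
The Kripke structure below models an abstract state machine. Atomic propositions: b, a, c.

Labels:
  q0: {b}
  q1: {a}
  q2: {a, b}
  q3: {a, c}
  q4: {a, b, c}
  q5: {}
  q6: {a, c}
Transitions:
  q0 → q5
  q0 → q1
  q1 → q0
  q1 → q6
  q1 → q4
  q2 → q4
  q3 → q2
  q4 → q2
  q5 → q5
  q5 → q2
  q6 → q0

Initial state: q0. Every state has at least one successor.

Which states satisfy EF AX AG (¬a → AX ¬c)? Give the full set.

States satisfying AX AG (¬a → AX ¬c): {q0, q1, q2, q3, q4, q5, q6}.
States satisfying EF AX AG (¬a → AX ¬c): {q0, q1, q2, q3, q4, q5, q6}.

{q0, q1, q2, q3, q4, q5, q6}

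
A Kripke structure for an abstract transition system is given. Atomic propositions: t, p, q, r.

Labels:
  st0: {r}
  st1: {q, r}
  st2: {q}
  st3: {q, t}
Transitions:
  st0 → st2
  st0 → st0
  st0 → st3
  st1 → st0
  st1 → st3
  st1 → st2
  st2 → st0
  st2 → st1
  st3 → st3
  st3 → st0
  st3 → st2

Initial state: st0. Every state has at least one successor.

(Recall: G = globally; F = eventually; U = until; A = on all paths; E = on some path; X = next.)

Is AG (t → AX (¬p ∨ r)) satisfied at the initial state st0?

Yes

States satisfying t → AX (¬p ∨ r): {st0, st1, st2, st3}.
States satisfying AG (t → AX (¬p ∨ r)): {st0, st1, st2, st3}.
Every state reachable from st0 satisfies t → AX (¬p ∨ r).
st0 ∈ Sat(AG (t → AX (¬p ∨ r))).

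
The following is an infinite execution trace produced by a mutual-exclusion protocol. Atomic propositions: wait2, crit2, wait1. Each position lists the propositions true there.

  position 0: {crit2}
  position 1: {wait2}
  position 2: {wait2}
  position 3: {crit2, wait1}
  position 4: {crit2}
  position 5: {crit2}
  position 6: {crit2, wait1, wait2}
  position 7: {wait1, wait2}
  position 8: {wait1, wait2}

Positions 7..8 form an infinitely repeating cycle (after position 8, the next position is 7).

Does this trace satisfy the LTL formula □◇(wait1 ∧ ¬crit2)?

◇(wait1 ∧ ¬crit2) holds at every position 0..8, and those are all positions ever visited, so □◇(wait1 ∧ ¬crit2) holds.

Yes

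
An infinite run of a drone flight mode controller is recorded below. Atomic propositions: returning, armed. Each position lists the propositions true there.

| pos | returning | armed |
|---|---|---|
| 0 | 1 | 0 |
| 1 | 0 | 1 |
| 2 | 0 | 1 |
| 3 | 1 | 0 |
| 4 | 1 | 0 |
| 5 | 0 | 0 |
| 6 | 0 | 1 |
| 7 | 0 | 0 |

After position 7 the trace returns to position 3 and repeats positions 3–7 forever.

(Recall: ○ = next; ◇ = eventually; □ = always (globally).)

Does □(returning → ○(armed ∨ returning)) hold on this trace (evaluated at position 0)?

returning → ○(armed ∨ returning) must hold at every position from 0 onward. It fails at position 4, so □(returning → ○(armed ∨ returning)) is false.
Positions where returning holds: 0, 3, 4.
Check ○(armed ∨ returning) at each: 0→ok, 3→ok, 4→fails.

No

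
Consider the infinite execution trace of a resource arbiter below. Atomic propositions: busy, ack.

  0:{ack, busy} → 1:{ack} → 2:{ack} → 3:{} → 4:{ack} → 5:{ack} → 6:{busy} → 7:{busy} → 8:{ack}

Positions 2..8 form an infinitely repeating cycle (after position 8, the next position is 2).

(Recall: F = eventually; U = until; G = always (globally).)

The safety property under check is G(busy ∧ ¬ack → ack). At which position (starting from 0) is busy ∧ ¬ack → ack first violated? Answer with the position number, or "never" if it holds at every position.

Check busy ∧ ¬ack → ack at each position in order: 0 ✓, 1 ✓, 2 ✓, 3 ✓, 4 ✓, 5 ✓.
At position 6 the labels are {busy}, so busy ∧ ¬ack → ack is false there. This is the first violation.

6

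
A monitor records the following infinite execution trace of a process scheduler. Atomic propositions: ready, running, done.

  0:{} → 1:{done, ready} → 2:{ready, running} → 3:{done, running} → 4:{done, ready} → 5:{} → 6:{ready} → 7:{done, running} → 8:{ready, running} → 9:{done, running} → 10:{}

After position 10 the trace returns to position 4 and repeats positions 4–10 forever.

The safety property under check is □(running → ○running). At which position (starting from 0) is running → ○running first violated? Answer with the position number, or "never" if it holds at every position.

3

Check running → ○running at each position in order: 0 ✓, 1 ✓, 2 ✓.
At position 3 the labels are {done, running} and the next position 4 has {done, ready}, so running → ○running is false there. This is the first violation.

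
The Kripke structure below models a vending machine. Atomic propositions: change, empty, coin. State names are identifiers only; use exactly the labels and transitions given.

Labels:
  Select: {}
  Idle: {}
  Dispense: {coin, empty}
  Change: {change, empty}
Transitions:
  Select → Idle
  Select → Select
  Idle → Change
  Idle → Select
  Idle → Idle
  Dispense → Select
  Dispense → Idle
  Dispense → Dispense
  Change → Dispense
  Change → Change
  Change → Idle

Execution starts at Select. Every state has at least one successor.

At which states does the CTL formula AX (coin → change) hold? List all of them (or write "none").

States satisfying coin → change: {Select, Idle, Change}.
States satisfying AX (coin → change): {Select, Idle}.

{Select, Idle}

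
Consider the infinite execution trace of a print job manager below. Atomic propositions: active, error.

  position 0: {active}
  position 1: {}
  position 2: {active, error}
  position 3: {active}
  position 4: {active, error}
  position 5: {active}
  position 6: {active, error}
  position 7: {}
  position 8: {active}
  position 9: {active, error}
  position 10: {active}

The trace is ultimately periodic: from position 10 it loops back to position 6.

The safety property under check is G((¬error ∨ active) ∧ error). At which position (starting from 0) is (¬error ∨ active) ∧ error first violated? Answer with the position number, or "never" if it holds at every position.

At position 0 the labels are {active}, so (¬error ∨ active) ∧ error is false there. This is the first violation.

0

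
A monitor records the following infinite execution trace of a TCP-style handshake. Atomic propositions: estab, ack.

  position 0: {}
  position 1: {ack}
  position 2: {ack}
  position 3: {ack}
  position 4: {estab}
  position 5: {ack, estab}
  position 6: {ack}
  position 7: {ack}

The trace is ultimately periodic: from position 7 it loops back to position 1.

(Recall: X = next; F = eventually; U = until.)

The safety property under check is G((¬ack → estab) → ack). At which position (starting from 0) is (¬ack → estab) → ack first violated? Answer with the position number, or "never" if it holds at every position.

4

Check (¬ack → estab) → ack at each position in order: 0 ✓, 1 ✓, 2 ✓, 3 ✓.
At position 4 the labels are {estab}, so (¬ack → estab) → ack is false there. This is the first violation.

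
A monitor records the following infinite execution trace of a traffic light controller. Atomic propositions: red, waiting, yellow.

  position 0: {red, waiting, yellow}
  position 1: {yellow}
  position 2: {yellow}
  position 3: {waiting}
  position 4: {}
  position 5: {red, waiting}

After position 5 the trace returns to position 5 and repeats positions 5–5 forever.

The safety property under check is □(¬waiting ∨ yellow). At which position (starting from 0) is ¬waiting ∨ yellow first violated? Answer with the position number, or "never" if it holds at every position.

Check ¬waiting ∨ yellow at each position in order: 0 ✓, 1 ✓, 2 ✓.
At position 3 the labels are {waiting}, so ¬waiting ∨ yellow is false there. This is the first violation.

3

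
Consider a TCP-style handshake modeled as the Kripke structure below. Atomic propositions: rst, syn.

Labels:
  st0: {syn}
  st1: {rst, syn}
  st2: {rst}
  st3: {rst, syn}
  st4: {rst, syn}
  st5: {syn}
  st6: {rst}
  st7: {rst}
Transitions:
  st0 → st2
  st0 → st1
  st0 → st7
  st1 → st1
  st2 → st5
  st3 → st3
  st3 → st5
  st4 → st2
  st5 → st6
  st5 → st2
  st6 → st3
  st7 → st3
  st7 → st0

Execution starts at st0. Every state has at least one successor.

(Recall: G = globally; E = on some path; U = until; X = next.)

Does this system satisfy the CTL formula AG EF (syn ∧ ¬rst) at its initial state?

Violated

States satisfying EF (syn ∧ ¬rst): {st0, st2, st3, st4, st5, st6, st7}.
States satisfying AG EF (syn ∧ ¬rst): {st2, st3, st4, st5, st6}.
st1 is reachable from st0 and violates EF (syn ∧ ¬rst), so AG fails at st0.
st0 ∉ Sat(AG EF (syn ∧ ¬rst)).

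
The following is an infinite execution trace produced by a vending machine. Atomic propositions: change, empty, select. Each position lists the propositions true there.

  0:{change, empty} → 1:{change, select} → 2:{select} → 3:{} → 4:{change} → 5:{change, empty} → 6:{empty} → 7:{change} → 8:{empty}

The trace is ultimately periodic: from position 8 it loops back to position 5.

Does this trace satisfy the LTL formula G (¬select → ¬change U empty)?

Violated

¬select → ¬change U empty must hold at every position from 0 onward. It fails at position 3, so G (¬select → ¬change U empty) is false.
Positions where ¬select holds: 0, 3, 4, 5, 6, 7, 8.
Check ¬change U empty at each: 0→ok, 3→fails, 4→fails, 5→ok, 6→ok, 7→fails, 8→ok.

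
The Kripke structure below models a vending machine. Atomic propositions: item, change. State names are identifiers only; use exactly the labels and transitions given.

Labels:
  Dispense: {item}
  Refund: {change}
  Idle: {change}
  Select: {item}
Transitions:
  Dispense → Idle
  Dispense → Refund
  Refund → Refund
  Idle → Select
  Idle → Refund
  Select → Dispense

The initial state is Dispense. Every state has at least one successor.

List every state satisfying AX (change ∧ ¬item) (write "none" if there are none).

States satisfying change ∧ ¬item: {Refund, Idle}.
States satisfying AX (change ∧ ¬item): {Dispense, Refund}.

{Dispense, Refund}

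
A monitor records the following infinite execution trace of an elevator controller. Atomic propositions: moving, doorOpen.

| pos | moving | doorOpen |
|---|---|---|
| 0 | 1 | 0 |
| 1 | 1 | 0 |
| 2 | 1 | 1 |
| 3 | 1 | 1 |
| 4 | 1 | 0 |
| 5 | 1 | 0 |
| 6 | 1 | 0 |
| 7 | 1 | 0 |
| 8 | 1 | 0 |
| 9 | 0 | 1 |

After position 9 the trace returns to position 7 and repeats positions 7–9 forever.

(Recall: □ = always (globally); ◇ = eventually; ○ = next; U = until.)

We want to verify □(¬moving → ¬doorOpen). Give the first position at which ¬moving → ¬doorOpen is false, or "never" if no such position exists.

Check ¬moving → ¬doorOpen at each position in order: 0 ✓, 1 ✓, 2 ✓, 3 ✓, 4 ✓, 5 ✓, 6 ✓, 7 ✓, 8 ✓.
At position 9 the labels are {doorOpen}, so ¬moving → ¬doorOpen is false there. This is the first violation.

9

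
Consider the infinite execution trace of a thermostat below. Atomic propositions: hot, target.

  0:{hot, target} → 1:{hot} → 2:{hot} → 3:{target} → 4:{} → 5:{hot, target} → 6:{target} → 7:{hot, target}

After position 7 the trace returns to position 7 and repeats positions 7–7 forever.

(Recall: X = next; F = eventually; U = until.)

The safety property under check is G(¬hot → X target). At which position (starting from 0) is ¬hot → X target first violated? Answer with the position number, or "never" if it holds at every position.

Check ¬hot → X target at each position in order: 0 ✓, 1 ✓, 2 ✓.
At position 3 the labels are {target} and the next position 4 has {}, so ¬hot → X target is false there. This is the first violation.

3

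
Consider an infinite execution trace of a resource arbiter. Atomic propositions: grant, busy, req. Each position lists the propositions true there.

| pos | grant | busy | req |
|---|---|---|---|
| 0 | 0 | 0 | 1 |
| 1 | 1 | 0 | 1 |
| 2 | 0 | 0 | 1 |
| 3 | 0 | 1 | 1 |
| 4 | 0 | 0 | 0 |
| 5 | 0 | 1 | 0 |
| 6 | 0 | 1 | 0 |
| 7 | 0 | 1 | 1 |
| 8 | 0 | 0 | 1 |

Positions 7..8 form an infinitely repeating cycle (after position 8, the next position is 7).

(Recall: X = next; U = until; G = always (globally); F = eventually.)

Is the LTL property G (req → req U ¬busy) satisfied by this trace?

req → req U ¬busy holds at every position 0..8, and those are all positions ever visited, so G (req → req U ¬busy) holds.
Positions where req holds: 0, 1, 2, 3, 7, 8.
Check req U ¬busy at each: 0→ok, 1→ok, 2→ok, 3→ok, 7→ok, 8→ok.

Satisfied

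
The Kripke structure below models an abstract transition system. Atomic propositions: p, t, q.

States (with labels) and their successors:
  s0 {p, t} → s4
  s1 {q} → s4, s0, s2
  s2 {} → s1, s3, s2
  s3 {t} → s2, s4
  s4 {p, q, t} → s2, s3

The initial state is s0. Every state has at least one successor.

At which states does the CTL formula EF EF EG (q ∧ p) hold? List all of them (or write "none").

none

States satisfying EF EG (q ∧ p): ∅.
States satisfying EF EF EG (q ∧ p): ∅.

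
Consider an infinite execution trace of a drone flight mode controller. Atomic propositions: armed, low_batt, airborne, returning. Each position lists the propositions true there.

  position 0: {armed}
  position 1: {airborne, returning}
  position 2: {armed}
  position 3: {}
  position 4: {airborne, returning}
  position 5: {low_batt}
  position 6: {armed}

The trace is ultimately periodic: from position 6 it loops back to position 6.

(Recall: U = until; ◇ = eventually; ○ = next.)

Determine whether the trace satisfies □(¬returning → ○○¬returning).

¬returning → ○○¬returning must hold at every position from 0 onward. It fails at position 2, so □(¬returning → ○○¬returning) is false.
Positions where ¬returning holds: 0, 2, 3, 5, 6.
Check ○○¬returning at each: 0→ok, 2→fails, 3→ok, 5→ok, 6→ok.

No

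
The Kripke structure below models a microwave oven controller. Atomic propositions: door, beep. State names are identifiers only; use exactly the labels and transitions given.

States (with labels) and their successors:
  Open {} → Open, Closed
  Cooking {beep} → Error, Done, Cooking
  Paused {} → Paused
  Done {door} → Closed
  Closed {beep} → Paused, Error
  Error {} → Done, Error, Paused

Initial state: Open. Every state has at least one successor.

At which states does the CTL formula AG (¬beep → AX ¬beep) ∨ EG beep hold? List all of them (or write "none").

States satisfying ¬beep → AX ¬beep: {Cooking, Paused, Closed, Error}.
States satisfying AG (¬beep → AX ¬beep): {Paused}.
States satisfying beep: {Cooking, Closed}.
States satisfying EG beep: {Cooking}.
States satisfying AG (¬beep → AX ¬beep) ∨ EG beep: {Cooking, Paused}.

{Cooking, Paused}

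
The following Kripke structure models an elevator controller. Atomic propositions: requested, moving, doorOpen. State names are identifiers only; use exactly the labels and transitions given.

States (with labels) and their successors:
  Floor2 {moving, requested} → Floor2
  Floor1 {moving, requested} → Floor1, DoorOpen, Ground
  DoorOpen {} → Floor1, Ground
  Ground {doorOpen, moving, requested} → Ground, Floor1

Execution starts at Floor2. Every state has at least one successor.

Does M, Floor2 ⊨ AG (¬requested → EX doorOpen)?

States satisfying ¬requested → EX doorOpen: {Floor2, Floor1, DoorOpen, Ground}.
States satisfying AG (¬requested → EX doorOpen): {Floor2, Floor1, DoorOpen, Ground}.
Every state reachable from Floor2 satisfies ¬requested → EX doorOpen.
Floor2 ∈ Sat(AG (¬requested → EX doorOpen)).

Satisfied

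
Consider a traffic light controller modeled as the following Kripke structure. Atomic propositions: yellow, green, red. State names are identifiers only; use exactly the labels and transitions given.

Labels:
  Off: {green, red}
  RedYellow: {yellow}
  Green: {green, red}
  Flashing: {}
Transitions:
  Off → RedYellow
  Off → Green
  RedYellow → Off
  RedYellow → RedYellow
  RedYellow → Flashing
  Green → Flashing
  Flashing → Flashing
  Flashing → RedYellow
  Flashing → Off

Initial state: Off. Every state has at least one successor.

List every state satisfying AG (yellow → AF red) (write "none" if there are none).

none

States satisfying yellow → AF red: {Off, Green, Flashing}.
States satisfying AG (yellow → AF red): ∅.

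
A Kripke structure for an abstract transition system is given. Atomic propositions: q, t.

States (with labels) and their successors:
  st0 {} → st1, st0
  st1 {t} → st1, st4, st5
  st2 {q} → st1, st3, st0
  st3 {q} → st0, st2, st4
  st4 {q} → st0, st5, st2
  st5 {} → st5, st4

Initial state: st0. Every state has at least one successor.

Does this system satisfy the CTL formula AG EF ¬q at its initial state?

States satisfying EF ¬q: {st0, st1, st2, st3, st4, st5}.
States satisfying AG EF ¬q: {st0, st1, st2, st3, st4, st5}.
Every state reachable from st0 satisfies EF ¬q.
st0 ∈ Sat(AG EF ¬q).

Holds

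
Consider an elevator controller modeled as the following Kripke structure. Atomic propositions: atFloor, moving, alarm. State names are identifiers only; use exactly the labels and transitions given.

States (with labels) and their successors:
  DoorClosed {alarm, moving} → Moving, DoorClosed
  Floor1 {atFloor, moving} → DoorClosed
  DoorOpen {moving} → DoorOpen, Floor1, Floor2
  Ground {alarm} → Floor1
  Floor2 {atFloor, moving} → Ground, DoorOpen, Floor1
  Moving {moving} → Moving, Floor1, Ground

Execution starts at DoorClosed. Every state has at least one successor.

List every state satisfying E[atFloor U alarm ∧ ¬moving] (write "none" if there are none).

{Ground, Floor2}

States satisfying atFloor: {Floor1, Floor2}.
States satisfying alarm ∧ ¬moving: {Ground}.
States satisfying E[atFloor U alarm ∧ ¬moving]: {Ground, Floor2}.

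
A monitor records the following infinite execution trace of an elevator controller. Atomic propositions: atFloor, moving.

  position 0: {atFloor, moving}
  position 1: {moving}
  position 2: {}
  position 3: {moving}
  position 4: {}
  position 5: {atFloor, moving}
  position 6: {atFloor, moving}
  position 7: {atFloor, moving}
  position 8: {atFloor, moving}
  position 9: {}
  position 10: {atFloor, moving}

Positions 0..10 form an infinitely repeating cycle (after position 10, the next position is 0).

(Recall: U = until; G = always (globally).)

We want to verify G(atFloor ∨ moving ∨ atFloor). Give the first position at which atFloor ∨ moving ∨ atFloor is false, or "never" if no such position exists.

2

Check atFloor ∨ moving ∨ atFloor at each position in order: 0 ✓, 1 ✓.
At position 2 the labels are {}, so atFloor ∨ moving ∨ atFloor is false there. This is the first violation.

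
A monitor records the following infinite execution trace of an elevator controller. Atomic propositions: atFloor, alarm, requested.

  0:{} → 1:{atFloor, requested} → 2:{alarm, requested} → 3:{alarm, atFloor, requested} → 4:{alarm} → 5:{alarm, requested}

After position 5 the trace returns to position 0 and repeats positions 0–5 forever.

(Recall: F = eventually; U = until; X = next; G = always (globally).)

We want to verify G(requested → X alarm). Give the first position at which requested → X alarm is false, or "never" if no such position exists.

5

Check requested → X alarm at each position in order: 0 ✓, 1 ✓, 2 ✓, 3 ✓, 4 ✓.
At position 5 the labels are {alarm, requested} and the next position 0 has {}, so requested → X alarm is false there. This is the first violation.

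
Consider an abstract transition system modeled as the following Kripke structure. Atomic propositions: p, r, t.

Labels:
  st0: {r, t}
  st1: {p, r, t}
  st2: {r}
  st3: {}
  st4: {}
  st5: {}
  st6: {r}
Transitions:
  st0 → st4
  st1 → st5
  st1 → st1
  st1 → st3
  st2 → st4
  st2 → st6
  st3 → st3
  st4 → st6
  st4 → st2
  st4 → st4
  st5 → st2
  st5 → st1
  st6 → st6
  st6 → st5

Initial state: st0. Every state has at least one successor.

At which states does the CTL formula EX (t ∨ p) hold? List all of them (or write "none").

States satisfying t ∨ p: {st0, st1}.
States satisfying EX (t ∨ p): {st1, st5}.

{st1, st5}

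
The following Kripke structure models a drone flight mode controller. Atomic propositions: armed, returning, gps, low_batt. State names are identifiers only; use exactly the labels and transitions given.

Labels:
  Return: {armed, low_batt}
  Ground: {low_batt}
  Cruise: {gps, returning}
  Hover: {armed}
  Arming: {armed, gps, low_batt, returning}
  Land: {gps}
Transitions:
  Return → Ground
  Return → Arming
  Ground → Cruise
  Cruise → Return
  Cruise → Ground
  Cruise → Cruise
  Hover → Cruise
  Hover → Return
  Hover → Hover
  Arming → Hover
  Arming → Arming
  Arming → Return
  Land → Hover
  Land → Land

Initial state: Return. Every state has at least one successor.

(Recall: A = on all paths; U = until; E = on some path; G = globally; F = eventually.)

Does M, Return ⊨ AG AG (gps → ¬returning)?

Violated

States satisfying AG (gps → ¬returning): ∅.
States satisfying AG AG (gps → ¬returning): ∅.
Arming is reachable from Return and violates AG (gps → ¬returning), so AG fails at Return.
Return ∉ Sat(AG AG (gps → ¬returning)).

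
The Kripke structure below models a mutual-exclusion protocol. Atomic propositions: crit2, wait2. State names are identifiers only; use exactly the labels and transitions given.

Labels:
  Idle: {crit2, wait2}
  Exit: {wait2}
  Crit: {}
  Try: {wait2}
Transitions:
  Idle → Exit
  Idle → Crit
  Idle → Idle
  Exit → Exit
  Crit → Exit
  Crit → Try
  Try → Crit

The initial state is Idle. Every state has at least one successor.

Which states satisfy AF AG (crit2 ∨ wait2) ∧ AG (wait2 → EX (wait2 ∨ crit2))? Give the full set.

States satisfying AG (crit2 ∨ wait2): {Exit}.
States satisfying AF AG (crit2 ∨ wait2): {Exit}.
States satisfying wait2 → EX (wait2 ∨ crit2): {Idle, Exit, Crit}.
States satisfying AG (wait2 → EX (wait2 ∨ crit2)): {Exit}.
States satisfying AF AG (crit2 ∨ wait2) ∧ AG (wait2 → EX (wait2 ∨ crit2)): {Exit}.

{Exit}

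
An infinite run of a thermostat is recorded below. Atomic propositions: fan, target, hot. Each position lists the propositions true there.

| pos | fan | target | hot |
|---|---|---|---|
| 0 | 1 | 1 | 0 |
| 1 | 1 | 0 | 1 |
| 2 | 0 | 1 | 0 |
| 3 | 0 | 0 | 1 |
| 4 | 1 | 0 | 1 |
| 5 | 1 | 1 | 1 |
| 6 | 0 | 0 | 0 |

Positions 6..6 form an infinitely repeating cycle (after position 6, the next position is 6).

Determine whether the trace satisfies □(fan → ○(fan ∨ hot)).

Does not hold

fan → ○(fan ∨ hot) must hold at every position from 0 onward. It fails at position 1, so □(fan → ○(fan ∨ hot)) is false.
Positions where fan holds: 0, 1, 4, 5.
Check ○(fan ∨ hot) at each: 0→ok, 1→fails, 4→ok, 5→fails.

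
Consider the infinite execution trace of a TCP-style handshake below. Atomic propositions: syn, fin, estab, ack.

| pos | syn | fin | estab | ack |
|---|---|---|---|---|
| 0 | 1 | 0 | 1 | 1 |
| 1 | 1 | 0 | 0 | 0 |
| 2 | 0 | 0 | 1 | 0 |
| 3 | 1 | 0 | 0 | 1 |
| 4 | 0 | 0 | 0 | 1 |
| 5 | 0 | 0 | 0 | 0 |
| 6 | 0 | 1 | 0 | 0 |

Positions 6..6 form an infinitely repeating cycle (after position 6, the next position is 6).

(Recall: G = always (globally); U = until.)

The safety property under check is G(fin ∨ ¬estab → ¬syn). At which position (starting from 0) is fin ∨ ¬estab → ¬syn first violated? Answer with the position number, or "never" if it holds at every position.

1

Check fin ∨ ¬estab → ¬syn at each position in order: 0 ✓.
At position 1 the labels are {syn}, so fin ∨ ¬estab → ¬syn is false there. This is the first violation.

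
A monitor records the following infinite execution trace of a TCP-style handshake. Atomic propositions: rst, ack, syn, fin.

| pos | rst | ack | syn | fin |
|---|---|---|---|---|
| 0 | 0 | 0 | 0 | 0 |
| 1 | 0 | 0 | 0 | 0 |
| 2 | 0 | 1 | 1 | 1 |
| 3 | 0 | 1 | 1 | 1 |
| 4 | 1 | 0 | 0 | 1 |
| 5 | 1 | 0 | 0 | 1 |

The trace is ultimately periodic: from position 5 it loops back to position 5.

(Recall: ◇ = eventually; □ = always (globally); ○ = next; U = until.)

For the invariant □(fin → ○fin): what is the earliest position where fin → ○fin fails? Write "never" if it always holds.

fin → ○fin holds at every position 0..5, and those are all the positions the trace ever visits, so the invariant □(fin → ○fin) is never violated.

never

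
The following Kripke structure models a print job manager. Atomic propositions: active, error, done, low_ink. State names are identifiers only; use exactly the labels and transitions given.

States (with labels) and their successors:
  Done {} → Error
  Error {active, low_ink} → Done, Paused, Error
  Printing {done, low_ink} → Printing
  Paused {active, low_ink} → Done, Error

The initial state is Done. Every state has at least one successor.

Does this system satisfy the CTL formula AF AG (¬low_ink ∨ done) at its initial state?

Violated

States satisfying AG (¬low_ink ∨ done): {Printing}.
States satisfying AF AG (¬low_ink ∨ done): {Printing}.
There is a path from Done along which AG (¬low_ink ∨ done) never holds.
Done ∉ Sat(AF AG (¬low_ink ∨ done)).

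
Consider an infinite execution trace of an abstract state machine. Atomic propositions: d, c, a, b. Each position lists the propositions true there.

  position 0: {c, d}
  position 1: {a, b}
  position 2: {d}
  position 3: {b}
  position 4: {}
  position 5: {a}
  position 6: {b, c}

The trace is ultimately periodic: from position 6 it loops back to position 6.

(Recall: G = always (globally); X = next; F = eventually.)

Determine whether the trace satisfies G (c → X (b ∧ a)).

c → X (b ∧ a) must hold at every position from 0 onward. It fails at position 6, so G (c → X (b ∧ a)) is false.
Positions where c holds: 0, 6.
Check X (b ∧ a) at each: 0→ok, 6→fails.

No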